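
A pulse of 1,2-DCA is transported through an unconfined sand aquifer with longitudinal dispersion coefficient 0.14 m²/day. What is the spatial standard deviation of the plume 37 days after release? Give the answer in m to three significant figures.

3.22 m

Dispersive spreading gives a Gaussian with σ² = 2Dt; advection only shifts the center.
σ = √(2 × 0.14 × 37) = 3.22 m.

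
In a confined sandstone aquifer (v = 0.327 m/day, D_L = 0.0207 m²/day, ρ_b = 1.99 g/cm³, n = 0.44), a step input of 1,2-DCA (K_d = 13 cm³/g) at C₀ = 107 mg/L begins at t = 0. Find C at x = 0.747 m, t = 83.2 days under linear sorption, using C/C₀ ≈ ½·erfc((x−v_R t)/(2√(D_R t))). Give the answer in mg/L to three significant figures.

Retardation factor R = 1 + ρ_b·K_d/n = 1 + 1.99 × 13/0.44 = 59.80.
Sorption retards both mechanisms: v_R = v/R = 0.005468 m/day, D_R = D/R = 0.0003462 m²/day.
v_R·t = 0.005468 × 83.2 = 0.4549376 m; 2√(D_R t) = 0.3394 m; argument = (0.747 − 0.4549376)/0.3394 = 0.8605.
C = C₀ × ½·erfc(0.8605) = 107 × 0.1118 = 12.0 mg/L.

12.0 mg/L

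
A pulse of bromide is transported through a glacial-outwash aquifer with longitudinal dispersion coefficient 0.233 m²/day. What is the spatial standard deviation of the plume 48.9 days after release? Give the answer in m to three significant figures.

Dispersive spreading gives a Gaussian with σ² = 2Dt; advection only shifts the center.
σ = √(2 × 0.233 × 48.9) = 4.77 m.

4.77 m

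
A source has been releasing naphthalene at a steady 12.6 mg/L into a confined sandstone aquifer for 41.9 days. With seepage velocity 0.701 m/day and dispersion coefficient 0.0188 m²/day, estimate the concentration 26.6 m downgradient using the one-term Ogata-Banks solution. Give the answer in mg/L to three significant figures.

12.4 mg/L

For a continuous step input, C/C₀ ≈ ½·erfc((x−vt)/(2√(Dt))).
vt = 0.701 × 41.9 = 29.3719 m and 2√(Dt) = 2√(0.0188 × 41.9) = 1.775 m.
Argument (x−vt)/(2√(Dt)) = (26.6 − 29.3719)/1.775 = -1.562; ½·erfc(-1.562) = 0.9864.
C = 12.6 × 0.9864 = 12.4 mg/L.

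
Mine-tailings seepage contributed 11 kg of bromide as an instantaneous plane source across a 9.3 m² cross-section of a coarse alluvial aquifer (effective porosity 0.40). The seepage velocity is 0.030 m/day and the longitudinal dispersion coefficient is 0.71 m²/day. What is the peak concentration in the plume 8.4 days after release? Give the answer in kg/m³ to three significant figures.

0.342 kg/m³

The peak of an instantaneous 1D plume sits at x = vt; there the Gaussian factor is 1 and C_max = M/(n_e·A·√(4πDt)), where n_e·A is the pore area the mass is dissolved in.
√(4πDt) = √(4π × 0.71 × 8.4) = 8.657 m, so C_max = 11/(0.40 × 9.3 × 8.657) = 0.342 kg/m³.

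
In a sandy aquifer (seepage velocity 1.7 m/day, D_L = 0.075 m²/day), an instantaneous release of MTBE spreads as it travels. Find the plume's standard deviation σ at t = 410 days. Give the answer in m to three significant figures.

Dispersive spreading gives a Gaussian with σ² = 2Dt; advection only shifts the center.
σ = √(2 × 0.075 × 410) = 7.84 m.

7.84 m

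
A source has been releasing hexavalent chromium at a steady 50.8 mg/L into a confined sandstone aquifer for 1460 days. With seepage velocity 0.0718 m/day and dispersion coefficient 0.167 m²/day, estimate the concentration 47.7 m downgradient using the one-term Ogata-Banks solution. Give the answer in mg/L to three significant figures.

For a continuous step input, C/C₀ ≈ ½·erfc((x−vt)/(2√(Dt))).
vt = 0.0718 × 1460 = 104.828 m and 2√(Dt) = 2√(0.167 × 1460) = 31.23 m.
Argument (x−vt)/(2√(Dt)) = (47.7 − 104.828)/31.23 = -1.829; ½·erfc(-1.829) = 0.9952.
C = 50.8 × 0.9952 = 50.6 mg/L.

50.6 mg/L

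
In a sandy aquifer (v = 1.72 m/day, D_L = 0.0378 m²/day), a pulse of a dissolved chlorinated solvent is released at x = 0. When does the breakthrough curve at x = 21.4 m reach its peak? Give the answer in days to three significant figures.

12.4 days

For the 1D instantaneous-source solution, setting ∂C/∂t = 0 at fixed x gives v²t² + 2Dt − x² = 0, so t = (√(D² + v²x²) − D)/v².
√(D² + v²x²) = √(0.0378² + 1.72² × 21.4²) = 36.81; v² = 2.9584.
t = (36.81 − 0.0378)/2.9584 = 12.4 days (vs. the pure-advection estimate x/v = 12.4 d).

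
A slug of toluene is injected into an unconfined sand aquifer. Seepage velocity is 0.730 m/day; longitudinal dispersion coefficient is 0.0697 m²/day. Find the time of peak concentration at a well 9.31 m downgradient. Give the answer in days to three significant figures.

For the 1D instantaneous-source solution, setting ∂C/∂t = 0 at fixed x gives v²t² + 2Dt − x² = 0, so t = (√(D² + v²x²) − D)/v².
√(D² + v²x²) = √(0.0697² + 0.730² × 9.31²) = 6.797; v² = 0.5329.
t = (6.797 − 0.0697)/0.5329 = 12.6 days (vs. the pure-advection estimate x/v = 12.8 d).

12.6 days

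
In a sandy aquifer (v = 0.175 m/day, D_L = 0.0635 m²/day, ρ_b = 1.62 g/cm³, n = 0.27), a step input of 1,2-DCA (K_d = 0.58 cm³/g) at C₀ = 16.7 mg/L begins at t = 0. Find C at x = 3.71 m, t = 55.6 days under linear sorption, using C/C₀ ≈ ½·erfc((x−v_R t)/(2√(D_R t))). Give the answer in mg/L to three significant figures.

1.84 mg/L

Retardation factor R = 1 + ρ_b·K_d/n = 1 + 1.62 × 0.58/0.27 = 4.480.
Sorption retards both mechanisms: v_R = v/R = 0.03906 m/day, D_R = D/R = 0.01417 m²/day.
v_R·t = 0.03906 × 55.6 = 2.171736 m; 2√(D_R t) = 1.775 m; argument = (3.71 − 2.171736)/1.775 = 0.8666.
C = C₀ × ½·erfc(0.8666) = 16.7 × 0.1102 = 1.84 mg/L.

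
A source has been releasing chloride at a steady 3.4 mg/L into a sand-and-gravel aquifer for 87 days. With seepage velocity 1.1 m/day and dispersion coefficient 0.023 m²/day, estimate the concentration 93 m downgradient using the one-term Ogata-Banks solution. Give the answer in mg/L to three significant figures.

3.10 mg/L

For a continuous step input, C/C₀ ≈ ½·erfc((x−vt)/(2√(Dt))).
vt = 1.1 × 87 = 95.7 m and 2√(Dt) = 2√(0.023 × 87) = 2.829 m.
Argument (x−vt)/(2√(Dt)) = (93 − 95.7)/2.829 = -0.9544; ½·erfc(-0.9544) = 0.9114.
C = 3.4 × 0.9114 = 3.10 mg/L.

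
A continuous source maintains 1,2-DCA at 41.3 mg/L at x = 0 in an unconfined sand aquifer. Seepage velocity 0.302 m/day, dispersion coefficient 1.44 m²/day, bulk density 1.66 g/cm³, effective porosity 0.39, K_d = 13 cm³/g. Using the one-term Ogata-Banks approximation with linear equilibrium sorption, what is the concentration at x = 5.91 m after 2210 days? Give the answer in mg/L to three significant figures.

Retardation factor R = 1 + ρ_b·K_d/n = 1 + 1.66 × 13/0.39 = 56.33.
Sorption retards both mechanisms: v_R = v/R = 0.005361 m/day, D_R = D/R = 0.02556 m²/day.
v_R·t = 0.005361 × 2210 = 11.84781 m; 2√(D_R t) = 15.03 m; argument = (5.91 − 11.84781)/15.03 = -0.3951.
C = C₀ × ½·erfc(-0.3951) = 41.3 × 0.7118 = 29.4 mg/L.

29.4 mg/L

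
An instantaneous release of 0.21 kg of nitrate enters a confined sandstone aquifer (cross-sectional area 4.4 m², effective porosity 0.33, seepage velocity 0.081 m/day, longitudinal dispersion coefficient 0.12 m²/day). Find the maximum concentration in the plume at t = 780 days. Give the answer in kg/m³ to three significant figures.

0.00422 kg/m³

The peak of an instantaneous 1D plume sits at x = vt; there the Gaussian factor is 1 and C_max = M/(n_e·A·√(4πDt)), where n_e·A is the pore area the mass is dissolved in.
√(4πDt) = √(4π × 0.12 × 780) = 34.30 m, so C_max = 0.21/(0.33 × 4.4 × 34.30) = 0.00422 kg/m³.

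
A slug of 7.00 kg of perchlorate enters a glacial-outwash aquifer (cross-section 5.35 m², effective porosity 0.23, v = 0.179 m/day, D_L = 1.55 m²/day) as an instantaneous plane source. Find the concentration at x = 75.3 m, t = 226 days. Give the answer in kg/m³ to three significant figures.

For an instantaneous plane source, C(x,t) = M/(n_e·A·√(4πDt)) · exp(−(x−vt)²/(4Dt)), with n_e·A the pore (flow) area.
Plume center vt = 0.179 × 226 = 40.454 m, so the well at 75.3 m is 34.846 m downgradient of the peak.
√(4πDt) = 66.35 m, giving peak height M/(n_e·A·√(4πDt)) = 7.00/(0.23 × 5.35 × 66.35) = 0.08574 kg/m³.
(x−vt)²/(4Dt) = (34.846)²/(4 × 1.55 × 226) = 0.8666; exp(−0.8666) = 0.4204.
C = 0.08574 × 0.4204 = 0.0360 kg/m³.

0.0360 kg/m³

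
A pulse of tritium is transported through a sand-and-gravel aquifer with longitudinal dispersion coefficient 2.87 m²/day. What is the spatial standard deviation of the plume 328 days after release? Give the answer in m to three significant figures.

Dispersive spreading gives a Gaussian with σ² = 2Dt; advection only shifts the center.
σ = √(2 × 2.87 × 328) = 43.4 m.

43.4 m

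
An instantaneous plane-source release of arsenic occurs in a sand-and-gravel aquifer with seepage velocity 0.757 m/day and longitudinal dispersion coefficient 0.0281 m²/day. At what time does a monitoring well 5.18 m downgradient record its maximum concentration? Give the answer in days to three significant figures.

6.79 days

For the 1D instantaneous-source solution, setting ∂C/∂t = 0 at fixed x gives v²t² + 2Dt − x² = 0, so t = (√(D² + v²x²) − D)/v².
√(D² + v²x²) = √(0.0281² + 0.757² × 5.18²) = 3.921; v² = 0.573049.
t = (3.921 − 0.0281)/0.573049 = 6.79 days (vs. the pure-advection estimate x/v = 6.84 d).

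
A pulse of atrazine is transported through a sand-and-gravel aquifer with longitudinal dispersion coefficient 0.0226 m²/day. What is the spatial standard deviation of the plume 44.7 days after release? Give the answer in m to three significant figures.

Dispersive spreading gives a Gaussian with σ² = 2Dt; advection only shifts the center.
σ = √(2 × 0.0226 × 44.7) = 1.42 m.

1.42 m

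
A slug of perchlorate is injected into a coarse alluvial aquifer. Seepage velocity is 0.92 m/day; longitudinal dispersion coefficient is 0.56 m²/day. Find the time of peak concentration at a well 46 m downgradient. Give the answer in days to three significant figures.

For the 1D instantaneous-source solution, setting ∂C/∂t = 0 at fixed x gives v²t² + 2Dt − x² = 0, so t = (√(D² + v²x²) − D)/v².
√(D² + v²x²) = √(0.56² + 0.92² × 46²) = 42.32; v² = 0.8464.
t = (42.32 − 0.56)/0.8464 = 49.3 days (vs. the pure-advection estimate x/v = 50.0 d).

49.3 days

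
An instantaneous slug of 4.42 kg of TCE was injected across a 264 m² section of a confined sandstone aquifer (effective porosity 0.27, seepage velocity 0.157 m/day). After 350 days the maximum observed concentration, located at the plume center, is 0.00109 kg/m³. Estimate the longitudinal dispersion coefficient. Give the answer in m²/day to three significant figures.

At the plume center C_max = M/(n_e·A·√(4πDt)), so D = M²/(4πt·(n_e·A·C_max)²).
n_e·A·C_max = 0.27 × 264 × 0.00109 = 0.07770 kg/m.
D = 4.42²/(4π × 350 × 0.07770²) = 0.736 m²/day.

0.736 m²/day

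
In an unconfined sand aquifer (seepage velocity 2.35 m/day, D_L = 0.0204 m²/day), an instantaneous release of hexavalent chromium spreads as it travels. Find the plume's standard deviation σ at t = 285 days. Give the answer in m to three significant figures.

Dispersive spreading gives a Gaussian with σ² = 2Dt; advection only shifts the center.
σ = √(2 × 0.0204 × 285) = 3.41 m.

3.41 m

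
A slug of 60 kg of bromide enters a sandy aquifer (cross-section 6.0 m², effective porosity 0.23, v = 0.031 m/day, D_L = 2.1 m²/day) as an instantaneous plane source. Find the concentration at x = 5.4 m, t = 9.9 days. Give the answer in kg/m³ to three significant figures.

1.97 kg/m³

For an instantaneous plane source, C(x,t) = M/(n_e·A·√(4πDt)) · exp(−(x−vt)²/(4Dt)), with n_e·A the pore (flow) area.
Plume center vt = 0.031 × 9.9 = 0.3069 m, so the well at 5.4 m is 5.0931 m downgradient of the peak.
√(4πDt) = 16.16 m, giving peak height M/(n_e·A·√(4πDt)) = 60/(0.23 × 6.0 × 16.16) = 2.690 kg/m³.
(x−vt)²/(4Dt) = (5.0931)²/(4 × 2.1 × 9.9) = 0.3119; exp(−0.3119) = 0.7321.
C = 2.690 × 0.7321 = 1.97 kg/m³.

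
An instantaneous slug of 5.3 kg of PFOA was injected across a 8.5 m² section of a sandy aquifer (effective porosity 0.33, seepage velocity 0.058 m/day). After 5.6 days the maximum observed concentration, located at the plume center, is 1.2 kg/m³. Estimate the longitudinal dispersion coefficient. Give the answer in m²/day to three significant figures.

0.0352 m²/day

At the plume center C_max = M/(n_e·A·√(4πDt)), so D = M²/(4πt·(n_e·A·C_max)²).
n_e·A·C_max = 0.33 × 8.5 × 1.2 = 3.366 kg/m.
D = 5.3²/(4π × 5.6 × 3.366²) = 0.0352 m²/day.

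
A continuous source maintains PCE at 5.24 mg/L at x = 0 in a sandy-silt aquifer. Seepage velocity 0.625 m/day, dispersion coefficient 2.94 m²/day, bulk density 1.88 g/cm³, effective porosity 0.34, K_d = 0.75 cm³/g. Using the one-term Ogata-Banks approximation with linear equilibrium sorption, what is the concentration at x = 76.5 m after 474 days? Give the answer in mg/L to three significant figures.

1.09 mg/L

Retardation factor R = 1 + ρ_b·K_d/n = 1 + 1.88 × 0.75/0.34 = 5.147.
Sorption retards both mechanisms: v_R = v/R = 0.1214 m/day, D_R = D/R = 0.5712 m²/day.
v_R·t = 0.1214 × 474 = 57.5436 m; 2√(D_R t) = 32.91 m; argument = (76.5 − 57.5436)/32.91 = 0.5760.
C = C₀ × ½·erfc(0.5760) = 5.24 × 0.2077 = 1.09 mg/L.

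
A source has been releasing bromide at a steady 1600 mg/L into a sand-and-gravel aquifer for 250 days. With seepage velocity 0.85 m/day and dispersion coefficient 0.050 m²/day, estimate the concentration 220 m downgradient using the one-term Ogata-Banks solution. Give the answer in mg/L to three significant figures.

107 mg/L

For a continuous step input, C/C₀ ≈ ½·erfc((x−vt)/(2√(Dt))).
vt = 0.85 × 250 = 212.5 m and 2√(Dt) = 2√(0.050 × 250) = 7.071 m.
Argument (x−vt)/(2√(Dt)) = (220 − 212.5)/7.071 = 1.061; ½·erfc(1.061) = 0.06674.
C = 1600 × 0.06674 = 107 mg/L.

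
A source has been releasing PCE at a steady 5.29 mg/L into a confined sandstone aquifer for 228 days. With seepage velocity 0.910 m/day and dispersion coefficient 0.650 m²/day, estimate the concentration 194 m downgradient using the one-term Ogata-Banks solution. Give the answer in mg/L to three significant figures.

For a continuous step input, C/C₀ ≈ ½·erfc((x−vt)/(2√(Dt))).
vt = 0.910 × 228 = 207.48 m and 2√(Dt) = 2√(0.650 × 228) = 24.35 m.
Argument (x−vt)/(2√(Dt)) = (194 − 207.48)/24.35 = -0.5536; ½·erfc(-0.5536) = 0.7832.
C = 5.29 × 0.7832 = 4.14 mg/L.

4.14 mg/L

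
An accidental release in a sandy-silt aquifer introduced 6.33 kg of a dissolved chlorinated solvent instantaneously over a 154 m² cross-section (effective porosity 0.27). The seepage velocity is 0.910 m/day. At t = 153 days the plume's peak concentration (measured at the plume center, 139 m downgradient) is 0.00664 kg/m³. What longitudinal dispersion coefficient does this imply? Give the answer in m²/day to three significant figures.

0.273 m²/day

At the plume center C_max = M/(n_e·A·√(4πDt)), so D = M²/(4πt·(n_e·A·C_max)²).
n_e·A·C_max = 0.27 × 154 × 0.00664 = 0.2761 kg/m.
D = 6.33²/(4π × 153 × 0.2761²) = 0.273 m²/day.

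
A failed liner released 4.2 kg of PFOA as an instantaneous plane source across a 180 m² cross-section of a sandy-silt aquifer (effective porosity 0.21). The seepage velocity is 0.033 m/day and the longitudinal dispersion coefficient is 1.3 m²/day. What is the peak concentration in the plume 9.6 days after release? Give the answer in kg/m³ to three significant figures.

0.00887 kg/m³

The peak of an instantaneous 1D plume sits at x = vt; there the Gaussian factor is 1 and C_max = M/(n_e·A·√(4πDt)), where n_e·A is the pore area the mass is dissolved in.
√(4πDt) = √(4π × 1.3 × 9.6) = 12.52 m, so C_max = 4.2/(0.21 × 180 × 12.52) = 0.00887 kg/m³.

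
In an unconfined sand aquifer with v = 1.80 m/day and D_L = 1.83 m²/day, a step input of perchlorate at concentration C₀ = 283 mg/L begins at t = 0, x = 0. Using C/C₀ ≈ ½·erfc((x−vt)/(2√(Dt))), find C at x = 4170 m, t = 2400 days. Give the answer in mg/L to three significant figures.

268 mg/L

For a continuous step input, C/C₀ ≈ ½·erfc((x−vt)/(2√(Dt))).
vt = 1.80 × 2400 = 4320 m and 2√(Dt) = 2√(1.83 × 2400) = 132.5 m.
Argument (x−vt)/(2√(Dt)) = (4170 − 4320)/132.5 = -1.132; ½·erfc(-1.132) = 0.9453.
C = 283 × 0.9453 = 268 mg/L.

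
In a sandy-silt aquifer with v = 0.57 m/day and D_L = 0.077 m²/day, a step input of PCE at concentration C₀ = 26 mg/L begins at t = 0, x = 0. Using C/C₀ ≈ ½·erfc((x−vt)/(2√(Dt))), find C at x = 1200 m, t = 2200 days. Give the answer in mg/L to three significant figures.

For a continuous step input, C/C₀ ≈ ½·erfc((x−vt)/(2√(Dt))).
vt = 0.57 × 2200 = 1254 m and 2√(Dt) = 2√(0.077 × 2200) = 26.03 m.
Argument (x−vt)/(2√(Dt)) = (1200 − 1254)/26.03 = -2.075; ½·erfc(-2.075) = 0.9983.
C = 26 × 0.9983 = 26.0 mg/L.

26.0 mg/L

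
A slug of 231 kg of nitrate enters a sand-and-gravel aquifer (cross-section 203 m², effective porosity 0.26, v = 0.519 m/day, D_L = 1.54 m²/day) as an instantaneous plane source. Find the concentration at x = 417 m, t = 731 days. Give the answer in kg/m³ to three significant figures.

For an instantaneous plane source, C(x,t) = M/(n_e·A·√(4πDt)) · exp(−(x−vt)²/(4Dt)), with n_e·A the pore (flow) area.
Plume center vt = 0.519 × 731 = 379.389 m, so the well at 417 m is 37.611 m downgradient of the peak.
√(4πDt) = 118.9 m, giving peak height M/(n_e·A·√(4πDt)) = 231/(0.26 × 203 × 118.9) = 0.03681 kg/m³.
(x−vt)²/(4Dt) = (37.611)²/(4 × 1.54 × 731) = 0.3141; exp(−0.3141) = 0.7304.
C = 0.03681 × 0.7304 = 0.0269 kg/m³.

0.0269 kg/m³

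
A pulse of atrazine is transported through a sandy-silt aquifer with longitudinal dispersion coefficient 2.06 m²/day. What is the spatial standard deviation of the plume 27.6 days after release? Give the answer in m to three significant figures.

Dispersive spreading gives a Gaussian with σ² = 2Dt; advection only shifts the center.
σ = √(2 × 2.06 × 27.6) = 10.7 m.

10.7 m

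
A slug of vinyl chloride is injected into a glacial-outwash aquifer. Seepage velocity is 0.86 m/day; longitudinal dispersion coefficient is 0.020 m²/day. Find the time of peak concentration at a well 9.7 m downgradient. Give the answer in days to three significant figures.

11.3 days

For the 1D instantaneous-source solution, setting ∂C/∂t = 0 at fixed x gives v²t² + 2Dt − x² = 0, so t = (√(D² + v²x²) − D)/v².
√(D² + v²x²) = √(0.020² + 0.86² × 9.7²) = 8.342; v² = 0.7396.
t = (8.342 − 0.020)/0.7396 = 11.3 days (vs. the pure-advection estimate x/v = 11.3 d).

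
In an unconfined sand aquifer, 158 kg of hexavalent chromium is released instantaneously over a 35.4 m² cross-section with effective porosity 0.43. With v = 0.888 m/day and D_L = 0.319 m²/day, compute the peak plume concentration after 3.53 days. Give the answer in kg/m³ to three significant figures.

The peak of an instantaneous 1D plume sits at x = vt; there the Gaussian factor is 1 and C_max = M/(n_e·A·√(4πDt)), where n_e·A is the pore area the mass is dissolved in.
√(4πDt) = √(4π × 0.319 × 3.53) = 3.762 m, so C_max = 158/(0.43 × 35.4 × 3.762) = 2.76 kg/m³.

2.76 kg/m³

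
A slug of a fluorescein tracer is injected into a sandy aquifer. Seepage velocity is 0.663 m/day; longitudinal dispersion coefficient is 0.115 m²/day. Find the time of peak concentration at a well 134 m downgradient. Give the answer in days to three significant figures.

202 days

For the 1D instantaneous-source solution, setting ∂C/∂t = 0 at fixed x gives v²t² + 2Dt − x² = 0, so t = (√(D² + v²x²) − D)/v².
√(D² + v²x²) = √(0.115² + 0.663² × 134²) = 88.84; v² = 0.439569.
t = (88.84 − 0.115)/0.439569 = 202 days (vs. the pure-advection estimate x/v = 202 d).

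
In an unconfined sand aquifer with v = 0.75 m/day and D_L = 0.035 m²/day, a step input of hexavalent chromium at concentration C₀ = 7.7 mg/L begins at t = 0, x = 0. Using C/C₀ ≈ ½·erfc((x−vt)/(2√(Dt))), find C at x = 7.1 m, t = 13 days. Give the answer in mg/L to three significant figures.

For a continuous step input, C/C₀ ≈ ½·erfc((x−vt)/(2√(Dt))).
vt = 0.75 × 13 = 9.75 m and 2√(Dt) = 2√(0.035 × 13) = 1.349 m.
Argument (x−vt)/(2√(Dt)) = (7.1 − 9.75)/1.349 = -1.964; ½·erfc(-1.964) = 0.9973.
C = 7.7 × 0.9973 = 7.68 mg/L.

7.68 mg/L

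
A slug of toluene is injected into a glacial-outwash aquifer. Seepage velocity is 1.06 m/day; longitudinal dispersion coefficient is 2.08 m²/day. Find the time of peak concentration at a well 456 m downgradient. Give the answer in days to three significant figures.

428 days

For the 1D instantaneous-source solution, setting ∂C/∂t = 0 at fixed x gives v²t² + 2Dt − x² = 0, so t = (√(D² + v²x²) − D)/v².
√(D² + v²x²) = √(2.08² + 1.06² × 456²) = 483.4; v² = 1.1236.
t = (483.4 − 2.08)/1.1236 = 428 days (vs. the pure-advection estimate x/v = 430 d).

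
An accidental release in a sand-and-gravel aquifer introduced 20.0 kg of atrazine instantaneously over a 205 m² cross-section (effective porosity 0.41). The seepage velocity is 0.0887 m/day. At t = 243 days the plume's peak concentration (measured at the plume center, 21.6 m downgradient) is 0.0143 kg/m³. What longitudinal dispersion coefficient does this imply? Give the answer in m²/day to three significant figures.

0.0907 m²/day

At the plume center C_max = M/(n_e·A·√(4πDt)), so D = M²/(4πt·(n_e·A·C_max)²).
n_e·A·C_max = 0.41 × 205 × 0.0143 = 1.202 kg/m.
D = 20.0²/(4π × 243 × 1.202²) = 0.0907 m²/day.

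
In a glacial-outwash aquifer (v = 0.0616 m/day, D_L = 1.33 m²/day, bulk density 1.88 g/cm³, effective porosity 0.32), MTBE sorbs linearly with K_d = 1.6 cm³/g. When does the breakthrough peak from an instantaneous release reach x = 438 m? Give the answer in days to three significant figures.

70400 days

Retardation factor R = 1 + ρ_b·K_d/n = 1 + 1.88 × 1.6/0.32 = 10.40.
Sorption retards both mechanisms: v_R = v/R = 0.005923 m/day, D_R = D/R = 0.1279 m²/day.
Peak time from v_R²t² + 2D_R t − x² = 0: t = (√(D_R² + v_R²x²) − D_R)/v_R².
√(D_R² + v_R²x²) = √(0.1279² + 0.005923² × 438²) = 2.597; v_R² = 3.508e-05.
t = (2.597 − 0.1279)/3.508e-05 = 70400 days.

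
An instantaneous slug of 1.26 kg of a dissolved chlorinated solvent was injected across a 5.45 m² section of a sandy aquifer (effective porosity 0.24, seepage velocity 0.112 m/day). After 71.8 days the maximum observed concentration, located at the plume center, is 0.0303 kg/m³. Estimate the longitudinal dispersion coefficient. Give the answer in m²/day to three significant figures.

1.12 m²/day

At the plume center C_max = M/(n_e·A·√(4πDt)), so D = M²/(4πt·(n_e·A·C_max)²).
n_e·A·C_max = 0.24 × 5.45 × 0.0303 = 0.03963 kg/m.
D = 1.26²/(4π × 71.8 × 0.03963²) = 1.12 m²/day.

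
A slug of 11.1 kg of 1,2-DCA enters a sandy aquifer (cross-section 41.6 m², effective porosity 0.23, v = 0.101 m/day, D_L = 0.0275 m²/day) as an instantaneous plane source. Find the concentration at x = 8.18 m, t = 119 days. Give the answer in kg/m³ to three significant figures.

0.0587 kg/m³

For an instantaneous plane source, C(x,t) = M/(n_e·A·√(4πDt)) · exp(−(x−vt)²/(4Dt)), with n_e·A the pore (flow) area.
Plume center vt = 0.101 × 119 = 12.019 m, so the well at 8.18 m is 3.839 m upgradient of the peak.
√(4πDt) = 6.413 m, giving peak height M/(n_e·A·√(4πDt)) = 11.1/(0.23 × 41.6 × 6.413) = 0.1809 kg/m³.
(x−vt)²/(4Dt) = (-3.839)²/(4 × 0.0275 × 119) = 1.126; exp(−1.126) = 0.3243.
C = 0.1809 × 0.3243 = 0.0587 kg/m³.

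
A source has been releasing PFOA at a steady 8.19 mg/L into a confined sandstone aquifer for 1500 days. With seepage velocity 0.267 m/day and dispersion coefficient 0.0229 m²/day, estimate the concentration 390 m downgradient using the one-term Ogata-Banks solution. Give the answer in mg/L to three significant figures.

7.35 mg/L

For a continuous step input, C/C₀ ≈ ½·erfc((x−vt)/(2√(Dt))).
vt = 0.267 × 1500 = 400.5 m and 2√(Dt) = 2√(0.0229 × 1500) = 11.72 m.
Argument (x−vt)/(2√(Dt)) = (390 − 400.5)/11.72 = -0.8959; ½·erfc(-0.8959) = 0.8974.
C = 8.19 × 0.8974 = 7.35 mg/L.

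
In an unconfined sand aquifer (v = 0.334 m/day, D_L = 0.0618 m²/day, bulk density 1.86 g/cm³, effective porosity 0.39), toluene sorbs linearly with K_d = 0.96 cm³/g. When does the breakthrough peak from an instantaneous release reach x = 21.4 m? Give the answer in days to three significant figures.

Retardation factor R = 1 + ρ_b·K_d/n = 1 + 1.86 × 0.96/0.39 = 5.578.
Sorption retards both mechanisms: v_R = v/R = 0.05988 m/day, D_R = D/R = 0.01108 m²/day.
Peak time from v_R²t² + 2D_R t − x² = 0: t = (√(D_R² + v_R²x²) − D_R)/v_R².
√(D_R² + v_R²x²) = √(0.01108² + 0.05988² × 21.4²) = 1.281; v_R² = 0.003586.
t = (1.281 − 0.01108)/0.003586 = 354 days.

354 days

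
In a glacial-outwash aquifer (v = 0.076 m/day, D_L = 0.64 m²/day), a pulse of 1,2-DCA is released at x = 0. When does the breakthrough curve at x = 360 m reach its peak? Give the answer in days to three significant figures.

4630 days

For the 1D instantaneous-source solution, setting ∂C/∂t = 0 at fixed x gives v²t² + 2Dt − x² = 0, so t = (√(D² + v²x²) − D)/v².
√(D² + v²x²) = √(0.64² + 0.076² × 360²) = 27.37; v² = 0.005776.
t = (27.37 − 0.64)/0.005776 = 4630 days (vs. the pure-advection estimate x/v = 4740 d).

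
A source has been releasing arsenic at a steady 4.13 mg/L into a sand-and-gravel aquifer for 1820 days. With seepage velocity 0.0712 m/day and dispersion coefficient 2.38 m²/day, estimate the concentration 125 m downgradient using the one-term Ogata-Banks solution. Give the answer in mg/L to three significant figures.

For a continuous step input, C/C₀ ≈ ½·erfc((x−vt)/(2√(Dt))).
vt = 0.0712 × 1820 = 129.584 m and 2√(Dt) = 2√(2.38 × 1820) = 131.6 m.
Argument (x−vt)/(2√(Dt)) = (125 − 129.584)/131.6 = -0.03483; ½·erfc(-0.03483) = 0.5196.
C = 4.13 × 0.5196 = 2.15 mg/L.

2.15 mg/L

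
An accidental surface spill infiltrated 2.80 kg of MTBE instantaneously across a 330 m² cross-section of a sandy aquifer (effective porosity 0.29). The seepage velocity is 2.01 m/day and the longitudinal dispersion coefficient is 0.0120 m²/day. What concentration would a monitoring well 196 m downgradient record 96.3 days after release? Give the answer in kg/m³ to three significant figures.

0.00212 kg/m³

For an instantaneous plane source, C(x,t) = M/(n_e·A·√(4πDt)) · exp(−(x−vt)²/(4Dt)), with n_e·A the pore (flow) area.
Plume center vt = 2.01 × 96.3 = 193.563 m, so the well at 196 m is 2.437 m downgradient of the peak.
√(4πDt) = 3.811 m, giving peak height M/(n_e·A·√(4πDt)) = 2.80/(0.29 × 330 × 3.811) = 0.007677 kg/m³.
(x−vt)²/(4Dt) = (2.437)²/(4 × 0.0120 × 96.3) = 1.285; exp(−1.285) = 0.2767.
C = 0.007677 × 0.2767 = 0.00212 kg/m³.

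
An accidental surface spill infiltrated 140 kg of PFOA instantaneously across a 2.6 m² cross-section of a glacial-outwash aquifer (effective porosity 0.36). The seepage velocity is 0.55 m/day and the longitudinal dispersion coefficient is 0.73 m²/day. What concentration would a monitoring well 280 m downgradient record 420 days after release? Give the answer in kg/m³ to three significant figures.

0.340 kg/m³

For an instantaneous plane source, C(x,t) = M/(n_e·A·√(4πDt)) · exp(−(x−vt)²/(4Dt)), with n_e·A the pore (flow) area.
Plume center vt = 0.55 × 420 = 231 m, so the well at 280 m is 49 m downgradient of the peak.
√(4πDt) = 62.07 m, giving peak height M/(n_e·A·√(4πDt)) = 140/(0.36 × 2.6 × 62.07) = 2.410 kg/m³.
(x−vt)²/(4Dt) = (49)²/(4 × 0.73 × 420) = 1.958; exp(−1.958) = 0.1411.
C = 2.410 × 0.1411 = 0.340 kg/m³.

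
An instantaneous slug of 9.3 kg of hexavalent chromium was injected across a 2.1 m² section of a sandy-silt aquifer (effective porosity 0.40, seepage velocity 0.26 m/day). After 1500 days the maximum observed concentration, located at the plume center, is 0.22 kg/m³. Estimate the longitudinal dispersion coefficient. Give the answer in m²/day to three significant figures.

At the plume center C_max = M/(n_e·A·√(4πDt)), so D = M²/(4πt·(n_e·A·C_max)²).
n_e·A·C_max = 0.40 × 2.1 × 0.22 = 0.1848 kg/m.
D = 9.3²/(4π × 1500 × 0.1848²) = 0.134 m²/day.

0.134 m²/day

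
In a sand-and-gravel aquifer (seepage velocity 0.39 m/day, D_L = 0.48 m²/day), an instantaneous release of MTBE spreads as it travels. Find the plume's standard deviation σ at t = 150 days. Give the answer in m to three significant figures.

Dispersive spreading gives a Gaussian with σ² = 2Dt; advection only shifts the center.
σ = √(2 × 0.48 × 150) = 12.0 m.

12.0 m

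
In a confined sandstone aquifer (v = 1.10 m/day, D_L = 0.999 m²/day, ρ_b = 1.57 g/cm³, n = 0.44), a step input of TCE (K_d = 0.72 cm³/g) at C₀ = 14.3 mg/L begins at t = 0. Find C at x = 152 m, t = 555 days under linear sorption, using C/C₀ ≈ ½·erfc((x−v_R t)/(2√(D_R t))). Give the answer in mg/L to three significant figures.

Retardation factor R = 1 + ρ_b·K_d/n = 1 + 1.57 × 0.72/0.44 = 3.569.
Sorption retards both mechanisms: v_R = v/R = 0.3082 m/day, D_R = D/R = 0.2799 m²/day.
v_R·t = 0.3082 × 555 = 171.051 m; 2√(D_R t) = 24.93 m; argument = (152 − 171.051)/24.93 = -0.7642.
C = C₀ × ½·erfc(-0.7642) = 14.3 × 0.8601 = 12.3 mg/L.

12.3 mg/L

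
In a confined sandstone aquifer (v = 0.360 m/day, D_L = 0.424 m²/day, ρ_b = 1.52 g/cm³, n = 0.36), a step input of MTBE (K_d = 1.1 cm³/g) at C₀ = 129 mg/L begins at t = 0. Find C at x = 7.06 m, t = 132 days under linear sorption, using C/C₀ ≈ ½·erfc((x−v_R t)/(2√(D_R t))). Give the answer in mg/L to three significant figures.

Retardation factor R = 1 + ρ_b·K_d/n = 1 + 1.52 × 1.1/0.36 = 5.644.
Sorption retards both mechanisms: v_R = v/R = 0.06378 m/day, D_R = D/R = 0.07512 m²/day.
v_R·t = 0.06378 × 132 = 8.41896 m; 2√(D_R t) = 6.298 m; argument = (7.06 − 8.41896)/6.298 = -0.2158.
C = C₀ × ½·erfc(-0.2158) = 129 × 0.6199 = 80.0 mg/L.

80.0 mg/L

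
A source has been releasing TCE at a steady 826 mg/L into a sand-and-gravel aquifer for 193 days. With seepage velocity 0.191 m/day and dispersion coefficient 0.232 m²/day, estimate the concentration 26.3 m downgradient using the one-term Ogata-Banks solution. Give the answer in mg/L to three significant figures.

717 mg/L

For a continuous step input, C/C₀ ≈ ½·erfc((x−vt)/(2√(Dt))).
vt = 0.191 × 193 = 36.863 m and 2√(Dt) = 2√(0.232 × 193) = 13.38 m.
Argument (x−vt)/(2√(Dt)) = (26.3 − 36.863)/13.38 = -0.7895; ½·erfc(-0.7895) = 0.8679.
C = 826 × 0.8679 = 717 mg/L.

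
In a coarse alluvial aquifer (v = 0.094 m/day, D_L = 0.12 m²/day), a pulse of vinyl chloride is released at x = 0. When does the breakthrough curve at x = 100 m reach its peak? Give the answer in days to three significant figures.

For the 1D instantaneous-source solution, setting ∂C/∂t = 0 at fixed x gives v²t² + 2Dt − x² = 0, so t = (√(D² + v²x²) − D)/v².
√(D² + v²x²) = √(0.12² + 0.094² × 100²) = 9.401; v² = 0.008836.
t = (9.401 − 0.12)/0.008836 = 1050 days (vs. the pure-advection estimate x/v = 1060 d).

1050 days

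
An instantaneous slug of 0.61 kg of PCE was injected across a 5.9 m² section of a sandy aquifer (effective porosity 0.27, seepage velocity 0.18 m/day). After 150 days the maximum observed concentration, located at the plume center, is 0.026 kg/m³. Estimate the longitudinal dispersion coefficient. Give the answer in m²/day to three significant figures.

At the plume center C_max = M/(n_e·A·√(4πDt)), so D = M²/(4πt·(n_e·A·C_max)²).
n_e·A·C_max = 0.27 × 5.9 × 0.026 = 0.04142 kg/m.
D = 0.61²/(4π × 150 × 0.04142²) = 0.115 m²/day.

0.115 m²/day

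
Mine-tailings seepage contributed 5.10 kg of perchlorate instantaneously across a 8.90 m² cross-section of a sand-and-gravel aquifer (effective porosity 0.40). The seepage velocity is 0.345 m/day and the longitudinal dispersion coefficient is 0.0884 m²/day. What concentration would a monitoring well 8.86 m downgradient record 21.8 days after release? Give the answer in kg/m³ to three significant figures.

0.231 kg/m³

For an instantaneous plane source, C(x,t) = M/(n_e·A·√(4πDt)) · exp(−(x−vt)²/(4Dt)), with n_e·A the pore (flow) area.
Plume center vt = 0.345 × 21.8 = 7.521 m, so the well at 8.86 m is 1.339 m downgradient of the peak.
√(4πDt) = 4.921 m, giving peak height M/(n_e·A·√(4πDt)) = 5.10/(0.40 × 8.90 × 4.921) = 0.2911 kg/m³.
(x−vt)²/(4Dt) = (1.339)²/(4 × 0.0884 × 21.8) = 0.2326; exp(−0.2326) = 0.7925.
C = 0.2911 × 0.7925 = 0.231 kg/m³.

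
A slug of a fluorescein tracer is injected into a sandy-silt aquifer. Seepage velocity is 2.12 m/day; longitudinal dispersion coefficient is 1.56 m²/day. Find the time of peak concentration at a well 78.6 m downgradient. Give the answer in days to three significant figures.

For the 1D instantaneous-source solution, setting ∂C/∂t = 0 at fixed x gives v²t² + 2Dt − x² = 0, so t = (√(D² + v²x²) − D)/v².
√(D² + v²x²) = √(1.56² + 2.12² × 78.6²) = 166.6; v² = 4.4944.
t = (166.6 − 1.56)/4.4944 = 36.7 days (vs. the pure-advection estimate x/v = 37.1 d).

36.7 days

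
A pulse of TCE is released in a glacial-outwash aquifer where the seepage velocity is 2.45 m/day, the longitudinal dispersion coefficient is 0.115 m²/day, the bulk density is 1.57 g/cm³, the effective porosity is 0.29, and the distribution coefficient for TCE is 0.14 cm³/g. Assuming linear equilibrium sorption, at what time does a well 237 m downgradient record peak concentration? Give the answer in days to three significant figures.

Retardation factor R = 1 + ρ_b·K_d/n = 1 + 1.57 × 0.14/0.29 = 1.758.
Sorption retards both mechanisms: v_R = v/R = 1.394 m/day, D_R = D/R = 0.06542 m²/day.
Peak time from v_R²t² + 2D_R t − x² = 0: t = (√(D_R² + v_R²x²) − D_R)/v_R².
√(D_R² + v_R²x²) = √(0.06542² + 1.394² × 237²) = 330.4; v_R² = 1.943.
t = (330.4 − 0.06542)/1.943 = 170 days.

170 days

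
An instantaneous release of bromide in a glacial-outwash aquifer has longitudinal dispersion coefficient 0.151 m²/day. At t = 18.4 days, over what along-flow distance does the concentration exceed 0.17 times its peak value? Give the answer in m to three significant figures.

8.88 m

The plume is Gaussian with σ = √(2Dt) = √(2 × 0.151 × 18.4) = 2.357 m.
C/C_peak = exp(−Δx²/(2σ²)) = 0.17 ⇒ Δx = σ·√(−2 ln 0.17) = 2.357 × 1.883 = 4.438 m.
Width = 2Δx = 8.88 m.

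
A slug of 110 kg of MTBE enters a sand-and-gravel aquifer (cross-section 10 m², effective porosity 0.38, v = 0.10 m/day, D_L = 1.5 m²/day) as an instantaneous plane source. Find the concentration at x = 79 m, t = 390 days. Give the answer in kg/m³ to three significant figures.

For an instantaneous plane source, C(x,t) = M/(n_e·A·√(4πDt)) · exp(−(x−vt)²/(4Dt)), with n_e·A the pore (flow) area.
Plume center vt = 0.10 × 390 = 39 m, so the well at 79 m is 40 m downgradient of the peak.
√(4πDt) = 85.74 m, giving peak height M/(n_e·A·√(4πDt)) = 110/(0.38 × 10 × 85.74) = 0.3376 kg/m³.
(x−vt)²/(4Dt) = (40)²/(4 × 1.5 × 390) = 0.6838; exp(−0.6838) = 0.5047.
C = 0.3376 × 0.5047 = 0.170 kg/m³.

0.170 kg/m³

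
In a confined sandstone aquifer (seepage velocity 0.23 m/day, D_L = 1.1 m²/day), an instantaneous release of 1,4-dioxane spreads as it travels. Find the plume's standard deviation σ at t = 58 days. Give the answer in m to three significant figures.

11.3 m

Dispersive spreading gives a Gaussian with σ² = 2Dt; advection only shifts the center.
σ = √(2 × 1.1 × 58) = 11.3 m.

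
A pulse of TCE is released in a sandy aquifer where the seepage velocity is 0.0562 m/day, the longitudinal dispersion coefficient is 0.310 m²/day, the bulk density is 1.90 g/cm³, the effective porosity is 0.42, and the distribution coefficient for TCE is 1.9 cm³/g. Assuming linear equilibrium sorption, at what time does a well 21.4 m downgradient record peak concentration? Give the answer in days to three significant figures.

Retardation factor R = 1 + ρ_b·K_d/n = 1 + 1.90 × 1.9/0.42 = 9.595.
Sorption retards both mechanisms: v_R = v/R = 0.005857 m/day, D_R = D/R = 0.03231 m²/day.
Peak time from v_R²t² + 2D_R t − x² = 0: t = (√(D_R² + v_R²x²) − D_R)/v_R².
√(D_R² + v_R²x²) = √(0.03231² + 0.005857² × 21.4²) = 0.1294; v_R² = 3.430e-05.
t = (0.1294 − 0.03231)/3.430e-05 = 2830 days.

2830 days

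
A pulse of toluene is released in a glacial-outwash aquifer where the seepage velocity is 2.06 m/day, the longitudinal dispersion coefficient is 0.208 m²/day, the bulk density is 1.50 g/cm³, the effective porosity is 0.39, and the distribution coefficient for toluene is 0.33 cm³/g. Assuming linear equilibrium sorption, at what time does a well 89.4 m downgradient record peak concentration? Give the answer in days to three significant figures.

98.4 days

Retardation factor R = 1 + ρ_b·K_d/n = 1 + 1.50 × 0.33/0.39 = 2.269.
Sorption retards both mechanisms: v_R = v/R = 0.9079 m/day, D_R = D/R = 0.09167 m²/day.
Peak time from v_R²t² + 2D_R t − x² = 0: t = (√(D_R² + v_R²x²) − D_R)/v_R².
√(D_R² + v_R²x²) = √(0.09167² + 0.9079² × 89.4²) = 81.17; v_R² = 0.8243.
t = (81.17 − 0.09167)/0.8243 = 98.4 days.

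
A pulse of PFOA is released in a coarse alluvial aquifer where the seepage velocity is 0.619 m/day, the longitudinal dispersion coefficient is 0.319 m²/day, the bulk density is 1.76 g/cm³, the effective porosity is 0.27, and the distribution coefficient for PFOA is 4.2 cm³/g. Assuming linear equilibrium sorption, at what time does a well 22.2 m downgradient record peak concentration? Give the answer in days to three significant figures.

994 days

Retardation factor R = 1 + ρ_b·K_d/n = 1 + 1.76 × 4.2/0.27 = 28.38.
Sorption retards both mechanisms: v_R = v/R = 0.02181 m/day, D_R = D/R = 0.01124 m²/day.
Peak time from v_R²t² + 2D_R t − x² = 0: t = (√(D_R² + v_R²x²) − D_R)/v_R².
√(D_R² + v_R²x²) = √(0.01124² + 0.02181² × 22.2²) = 0.4843; v_R² = 0.0004757.
t = (0.4843 − 0.01124)/0.0004757 = 994 days.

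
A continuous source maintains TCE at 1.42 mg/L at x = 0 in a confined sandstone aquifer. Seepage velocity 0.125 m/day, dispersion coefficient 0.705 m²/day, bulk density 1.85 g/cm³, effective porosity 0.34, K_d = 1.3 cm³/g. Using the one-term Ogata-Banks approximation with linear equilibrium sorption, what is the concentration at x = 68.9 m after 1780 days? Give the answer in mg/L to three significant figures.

Retardation factor R = 1 + ρ_b·K_d/n = 1 + 1.85 × 1.3/0.34 = 8.074.
Sorption retards both mechanisms: v_R = v/R = 0.01548 m/day, D_R = D/R = 0.08732 m²/day.
v_R·t = 0.01548 × 1780 = 27.5544 m; 2√(D_R t) = 24.93 m; argument = (68.9 − 27.5544)/24.93 = 1.658.
C = C₀ × ½·erfc(1.658) = 1.42 × 0.009520 = 0.0135 mg/L.

0.0135 mg/L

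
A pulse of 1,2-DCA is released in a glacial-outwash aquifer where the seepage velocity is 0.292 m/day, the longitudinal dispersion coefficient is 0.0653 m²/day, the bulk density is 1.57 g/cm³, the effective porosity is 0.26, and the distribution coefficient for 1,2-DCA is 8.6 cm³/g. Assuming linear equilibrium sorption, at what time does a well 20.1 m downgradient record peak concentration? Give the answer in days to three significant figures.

Retardation factor R = 1 + ρ_b·K_d/n = 1 + 1.57 × 8.6/0.26 = 52.93.
Sorption retards both mechanisms: v_R = v/R = 0.005517 m/day, D_R = D/R = 0.001234 m²/day.
Peak time from v_R²t² + 2D_R t − x² = 0: t = (√(D_R² + v_R²x²) − D_R)/v_R².
√(D_R² + v_R²x²) = √(0.001234² + 0.005517² × 20.1²) = 0.1109; v_R² = 3.044e-05.
t = (0.1109 − 0.001234)/3.044e-05 = 3600 days.

3600 days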